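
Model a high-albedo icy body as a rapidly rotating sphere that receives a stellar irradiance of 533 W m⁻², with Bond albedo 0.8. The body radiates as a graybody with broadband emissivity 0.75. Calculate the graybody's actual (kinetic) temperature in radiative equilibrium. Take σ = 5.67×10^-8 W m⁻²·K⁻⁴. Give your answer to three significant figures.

Averaging over the sphere, the absorbed flux is S(1−α)/4 = 26.65 W m⁻².
Radiative balance εσT⁴ = 26.65 gives T = [26.65/(0.75·σ)]^(1/4) = 158.2 K.

158 kelvin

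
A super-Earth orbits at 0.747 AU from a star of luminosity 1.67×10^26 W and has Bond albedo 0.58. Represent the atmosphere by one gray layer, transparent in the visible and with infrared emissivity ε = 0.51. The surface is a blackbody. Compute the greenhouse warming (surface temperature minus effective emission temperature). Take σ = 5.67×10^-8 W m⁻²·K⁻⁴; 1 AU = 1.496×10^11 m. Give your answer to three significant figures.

Orbital distance: d = 0.747 AU = 1.118×10^11 m.
Spreading L over a sphere of radius d: S = 1.67×10^26/(4π·1.12×10^11²) = 1064 W m⁻².
The planet radiates to space at T_e = [S(1−α)/(4σ)]^(1/4) = 210.7 K.
The surface balance (absorbed SW + ε·downward IR = σT_s⁴) with T_a⁴ = T_s⁴/2 reduces to T_s = T_e·[2/(2−ε)]^¼ = 226.8 K.
T_s − T_e = 226.8 − 210.7 = 16.09 K.

16.1 K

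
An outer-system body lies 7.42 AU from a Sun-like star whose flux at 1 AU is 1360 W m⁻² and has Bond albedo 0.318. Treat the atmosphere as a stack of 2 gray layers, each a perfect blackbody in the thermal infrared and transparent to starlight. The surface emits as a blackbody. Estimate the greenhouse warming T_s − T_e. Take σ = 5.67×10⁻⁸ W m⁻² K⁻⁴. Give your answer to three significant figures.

Flux at the orbit: S = 1360/(7.42)² = 24.70 W m⁻².
The effective emission temperature is T_e = [S(1−α)/(4σ)]^¼ = 92.84 K.
T_s = (N+1)^(1/4)·T_e = 122.2 K.
Warming: T_s − T_e = 29.34 K.

29.3 kelvin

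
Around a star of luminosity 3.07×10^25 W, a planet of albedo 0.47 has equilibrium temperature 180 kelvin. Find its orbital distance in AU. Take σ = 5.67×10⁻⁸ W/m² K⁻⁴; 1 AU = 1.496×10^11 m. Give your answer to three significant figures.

0.493 AU

The flux needed for this T is 4σT⁴/(1−0.47) = 449.2 W/m².
From L = 4πd²S, d = √(3.07×10^25/(4π·449.2)) = 7.375×10^10 m = 0.4930 AU.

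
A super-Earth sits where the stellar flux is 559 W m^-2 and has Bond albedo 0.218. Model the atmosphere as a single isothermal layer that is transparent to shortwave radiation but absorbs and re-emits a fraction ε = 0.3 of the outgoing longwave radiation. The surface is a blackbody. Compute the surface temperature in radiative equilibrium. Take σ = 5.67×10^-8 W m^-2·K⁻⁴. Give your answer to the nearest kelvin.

At the top of the atmosphere, σT_e⁴ = S(1−α)/4 = 109.3 W m^-2, giving T_e = 209.5 K.
Surface balance with a leaky layer gives σT_s⁴ = σT_e⁴·2/(2−ε), so T_s = T_e·[2/(2−0.3)]^(1/4) = 218.2 K.

218 kelvin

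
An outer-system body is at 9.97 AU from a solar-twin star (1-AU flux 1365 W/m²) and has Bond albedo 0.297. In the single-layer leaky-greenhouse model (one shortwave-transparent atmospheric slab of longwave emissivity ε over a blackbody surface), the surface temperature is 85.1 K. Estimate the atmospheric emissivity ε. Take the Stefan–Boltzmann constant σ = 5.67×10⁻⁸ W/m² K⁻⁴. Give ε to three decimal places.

Irradiance scales as 1/d², so S = 1365 W/m² × (1/9.97)² = 13.73 W/m².
First, T_e = [13.73·(1−0.297)/(4σ)]^(1/4) = 80.77 K.
Inverting T_s⁴ = 2T_e⁴/(2−ε): (T_e/T_s)⁴ = 0.8116, so ε = 2(1 − 0.8116) = 0.3768.

0.377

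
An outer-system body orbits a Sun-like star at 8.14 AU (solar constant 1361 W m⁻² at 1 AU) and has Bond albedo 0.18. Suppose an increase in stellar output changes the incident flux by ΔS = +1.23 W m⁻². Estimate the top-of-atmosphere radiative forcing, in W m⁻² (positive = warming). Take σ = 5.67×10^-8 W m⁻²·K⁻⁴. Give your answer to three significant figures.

0.252 W m⁻²

By the inverse-square law, S = 1361/8.14² = 20.54 W m⁻².
Only a fraction (1−α) is absorbed and it's spread over 4πR², so ΔF = (1−α)ΔS/4 = 0.2522 W m⁻².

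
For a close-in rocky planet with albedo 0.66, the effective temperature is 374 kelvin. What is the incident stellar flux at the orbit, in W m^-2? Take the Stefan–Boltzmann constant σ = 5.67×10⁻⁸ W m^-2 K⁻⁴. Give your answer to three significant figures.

Invert the energy balance for S: S = 4σT⁴/(1−α).
The emitted flux is σT⁴ = 1109 W m^-2.
So S = 4×1109/(1−0.66) = 13050 W m^-2.

13100 W m^-2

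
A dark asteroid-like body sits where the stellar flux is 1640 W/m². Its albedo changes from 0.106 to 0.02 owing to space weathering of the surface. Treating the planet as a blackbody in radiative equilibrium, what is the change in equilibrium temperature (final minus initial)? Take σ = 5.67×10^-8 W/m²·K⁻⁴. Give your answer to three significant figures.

Before: T₁ = [1640·0.894/(4σ)]^(1/4) = 283.6 K.
Final:   T₂ = [S(1−0.02)/(4σ)]^(1/4) = 290.1 K.
ΔT = T₂ − T₁ = 6.586 K.

6.59 K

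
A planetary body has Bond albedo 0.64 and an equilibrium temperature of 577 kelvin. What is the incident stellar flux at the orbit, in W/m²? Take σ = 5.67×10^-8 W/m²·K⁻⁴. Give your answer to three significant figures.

69800 W/m²

From S(1−α)/4 = σT⁴: S = 4σT⁴/(1−α).
σT⁴ = 5.67×10⁻⁸·(577)⁴ = 6285 W/m².
S = 4·6285/0.36 = 69830 W/m².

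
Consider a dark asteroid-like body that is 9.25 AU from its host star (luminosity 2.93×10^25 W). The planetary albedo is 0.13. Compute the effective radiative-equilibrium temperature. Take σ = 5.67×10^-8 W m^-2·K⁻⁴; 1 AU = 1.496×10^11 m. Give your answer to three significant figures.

Orbital distance: d = 9.25 AU = 1.384×10^12 m.
Flux at the orbit: S = L/(4πd²) = 2.93×10^25/(4π·(1.38×10^12)²) = 1.218 W m^-2.
Absorbed flux (global mean): S(1−α)/4 = 1.218·0.87/4 = 0.2648 W m^-2.
Set σT⁴ = 0.2648 → T = (0.2648/σ)^(1/4) = 46.49 K.

46.5 kelvin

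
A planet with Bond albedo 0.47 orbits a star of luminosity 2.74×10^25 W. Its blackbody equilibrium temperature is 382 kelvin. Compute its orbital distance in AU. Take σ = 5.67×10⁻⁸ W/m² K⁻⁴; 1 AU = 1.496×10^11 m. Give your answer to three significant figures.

0.103 AU

Energy balance gives S = 4σT⁴/(1−α) = 9112 W/m².
Then d = [L/(4πS)]^(1/2) = 1.547×10^10 m, i.e. 0.1034 AU.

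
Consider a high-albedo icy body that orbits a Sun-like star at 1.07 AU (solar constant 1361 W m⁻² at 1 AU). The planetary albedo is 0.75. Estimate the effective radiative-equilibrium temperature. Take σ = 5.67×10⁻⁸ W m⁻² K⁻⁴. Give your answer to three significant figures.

Irradiance scales as 1/d², so S = 1361 W m⁻² × (1/1.07)² = 1189 W m⁻².
The planet absorbs (1−α)S over its disc πR² and re-emits over 4πR², so the mean absorbed flux is (1−0.75)·1189/4 = 74.30 W m⁻².
Balancing against σT⁴: T = (74.30/5.67×10⁻⁸)^(1/4) = 190.3 K.

190 kelvin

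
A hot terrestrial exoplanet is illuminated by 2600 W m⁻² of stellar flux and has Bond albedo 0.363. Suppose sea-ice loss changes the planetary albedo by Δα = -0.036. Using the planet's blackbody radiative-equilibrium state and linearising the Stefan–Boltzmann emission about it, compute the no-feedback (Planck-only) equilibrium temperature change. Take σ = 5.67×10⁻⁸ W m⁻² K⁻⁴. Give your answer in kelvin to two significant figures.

4.1 K

Reference equilibrium: T_e = [S(1−α)/(4σ)]^(1/4) = 292.3 K.
ΔF = −(S/4)Δα = −(2600/4)×(-0.036) = 23.40 W m⁻².
Linearising σT⁴ gives d(σT⁴)/dT = 4σT_e³ = 5.666 W m⁻² per K.
Hence the no-feedback warming is ΔF/(4σT_e³) = 4.13 K.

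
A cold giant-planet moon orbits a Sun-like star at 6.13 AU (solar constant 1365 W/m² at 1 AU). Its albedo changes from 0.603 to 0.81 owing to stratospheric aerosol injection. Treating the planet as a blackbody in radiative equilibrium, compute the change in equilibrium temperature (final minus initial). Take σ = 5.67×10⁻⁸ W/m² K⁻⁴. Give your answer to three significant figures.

By the inverse-square law, S = 1365/6.13² = 36.33 W/m².
Initial: T₁ = [S(1−0.603)/(4σ)]^(1/4) = 89.30 K.
With α = 0.81, T₂ = 74.27 K.
Change: 74.27 − 89.30 = -15.02 K.

-15.0 K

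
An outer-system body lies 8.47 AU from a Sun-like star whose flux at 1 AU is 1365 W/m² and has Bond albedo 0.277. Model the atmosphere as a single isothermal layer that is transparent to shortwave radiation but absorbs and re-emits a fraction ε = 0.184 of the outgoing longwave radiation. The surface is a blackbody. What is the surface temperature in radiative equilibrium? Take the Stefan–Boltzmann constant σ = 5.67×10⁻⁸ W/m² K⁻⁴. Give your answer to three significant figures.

Flux at the orbit: S = 1365/(8.47)² = 19.03 W/m².
The planet radiates to space at T_e = [S(1−α)/(4σ)]^(1/4) = 88.25 K.
Surface balance with a leaky layer gives σT_s⁴ = σT_e⁴·2/(2−ε), so T_s = T_e·[2/(2−0.184)]^(1/4) = 90.41 K.

90.4 K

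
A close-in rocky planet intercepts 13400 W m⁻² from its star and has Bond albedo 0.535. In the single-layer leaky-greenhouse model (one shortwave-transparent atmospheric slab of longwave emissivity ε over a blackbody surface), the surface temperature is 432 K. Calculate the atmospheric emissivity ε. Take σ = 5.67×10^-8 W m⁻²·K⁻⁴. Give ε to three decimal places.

Effective temperature: T_e = [S(1−α)/(4σ)]^(1/4) = 407.1 K.
T_s⁴ = T_e⁴·2/(2−ε) → ε = 2 − 2(T_e/T_s)⁴ = 2 − 2·(407.1/432)⁴ = 0.4224.

0.422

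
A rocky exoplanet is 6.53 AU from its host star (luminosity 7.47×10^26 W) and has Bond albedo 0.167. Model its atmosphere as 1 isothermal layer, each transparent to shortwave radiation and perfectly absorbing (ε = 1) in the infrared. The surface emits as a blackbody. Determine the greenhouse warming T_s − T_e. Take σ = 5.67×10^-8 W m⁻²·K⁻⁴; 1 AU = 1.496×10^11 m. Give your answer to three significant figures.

Orbital distance: d = 6.53 AU = 9.769×10^11 m.
S = L/(4πd²) = 62.29 W m⁻².
OLR = S(1−α)/4 = 12.97 W m⁻²; the top layer radiates at T_e = 123.0 K.
T_s = (N+1)^(1/4)·T_e = 146.3 K.
Warming: T_s − T_e = 23.27 K.

23.3 K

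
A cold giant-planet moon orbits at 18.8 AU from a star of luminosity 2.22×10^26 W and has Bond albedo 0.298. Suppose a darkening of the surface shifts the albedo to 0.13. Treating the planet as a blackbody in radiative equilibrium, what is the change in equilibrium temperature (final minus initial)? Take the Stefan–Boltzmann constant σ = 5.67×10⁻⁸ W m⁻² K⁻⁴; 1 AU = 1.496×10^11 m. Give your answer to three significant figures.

2.83 K

Orbital distance: d = 18.8 AU = 2.812×10^12 m.
Flux at the orbit: S = L/(4πd²) = 2.22×10^26/(4π·(2.81×10^12)²) = 2.233 W m⁻².
With α = 0.298, T₁ = 51.28 K.
After:  T₂ = [2.233·0.87/(4σ)]^(1/4) = 54.10 K.
Change: 54.10 − 51.28 = 2.826 K.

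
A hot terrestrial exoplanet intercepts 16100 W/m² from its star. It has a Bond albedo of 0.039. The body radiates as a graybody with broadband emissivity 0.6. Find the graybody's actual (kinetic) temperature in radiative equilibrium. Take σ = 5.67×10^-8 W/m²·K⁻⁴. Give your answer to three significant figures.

581 K

Absorbed flux (global mean): S(1−α)/4 = 16100·0.961/4 = 3868 W/m².
Equating to εσT⁴ with ε = 0.6: T = (3868/0.6σ)^(1/4) = 580.7 K.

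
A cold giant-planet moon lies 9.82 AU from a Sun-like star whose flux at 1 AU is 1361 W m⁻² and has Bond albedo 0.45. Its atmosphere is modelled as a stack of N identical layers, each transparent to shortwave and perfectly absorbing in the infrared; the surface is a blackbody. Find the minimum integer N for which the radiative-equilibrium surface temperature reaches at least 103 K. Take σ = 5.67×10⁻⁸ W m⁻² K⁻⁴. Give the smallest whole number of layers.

Irradiance scales as 1/d², so S = 1361 W m⁻² × (1/9.82)² = 14.11 W m⁻².
OLR = S(1−α)/4 = 1.941 W m⁻²; the top layer radiates at T_e = 76.49 K.
Since T_s⁴ = (N+1)T_e⁴, we need N ≥ (T_s/T_e)⁴ − 1 = 2.288.
The minimum whole number is N = 3.

3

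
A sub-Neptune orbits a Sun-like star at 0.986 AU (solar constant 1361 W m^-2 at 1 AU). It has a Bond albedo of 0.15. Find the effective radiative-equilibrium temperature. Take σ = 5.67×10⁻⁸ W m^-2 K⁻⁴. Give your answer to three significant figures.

By the inverse-square law, S = 1361/0.986² = 1400 W m^-2.
Averaging over the sphere, the absorbed flux is S(1−α)/4 = 297.5 W m^-2.
Set σT⁴ = 297.5 → T = (297.5/σ)^(1/4) = 269.1 K.

269 K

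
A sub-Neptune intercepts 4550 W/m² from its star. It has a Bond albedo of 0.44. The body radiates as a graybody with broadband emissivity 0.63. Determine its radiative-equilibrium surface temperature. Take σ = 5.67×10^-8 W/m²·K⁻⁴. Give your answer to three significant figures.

Absorbed flux (global mean): S(1−α)/4 = 4550·0.56/4 = 637.0 W/m².
Radiative balance εσT⁴ = 637.0 gives T = [637.0/(0.63·σ)]^(1/4) = 365.4 K.

365 K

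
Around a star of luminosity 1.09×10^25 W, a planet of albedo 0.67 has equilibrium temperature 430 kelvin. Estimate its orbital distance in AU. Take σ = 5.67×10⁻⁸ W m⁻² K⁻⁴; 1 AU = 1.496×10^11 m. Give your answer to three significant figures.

Energy balance gives S = 4σT⁴/(1−α) = 23500 W m⁻².
Then d = [L/(4πS)]^(1/2) = 6.076×10^9 m, i.e. 0.04061 AU.

0.0406 AU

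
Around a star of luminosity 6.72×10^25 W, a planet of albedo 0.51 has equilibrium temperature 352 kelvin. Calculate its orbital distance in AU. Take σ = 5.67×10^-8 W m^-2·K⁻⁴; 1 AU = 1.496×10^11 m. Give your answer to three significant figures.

0.183 AU

Required flux: S = 4σT⁴/(1−α) = 7106 W m^-2.
Then d = [L/(4πS)]^(1/2) = 2.743×10^10 m, i.e. 0.1834 AU.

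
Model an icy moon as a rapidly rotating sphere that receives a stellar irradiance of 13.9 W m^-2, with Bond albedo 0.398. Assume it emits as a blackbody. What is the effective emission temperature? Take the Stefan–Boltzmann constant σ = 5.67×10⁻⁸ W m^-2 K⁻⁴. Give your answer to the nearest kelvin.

78 K

The planet absorbs (1−α)S over its disc πR² and re-emits over 4πR², so the mean absorbed flux is (1−0.398)·13.90/4 = 2.092 W m^-2.
Balancing against σT⁴: T = (2.092/5.67×10⁻⁸)^(1/4) = 77.94 K.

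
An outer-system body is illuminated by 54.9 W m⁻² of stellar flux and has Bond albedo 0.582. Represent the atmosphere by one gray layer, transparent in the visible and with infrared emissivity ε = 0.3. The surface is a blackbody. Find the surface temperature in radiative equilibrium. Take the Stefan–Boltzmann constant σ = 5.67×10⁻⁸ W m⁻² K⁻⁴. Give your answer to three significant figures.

The planet radiates to space at T_e = [S(1−α)/(4σ)]^(1/4) = 100.3 K.
Surface balance with a leaky layer gives σT_s⁴ = σT_e⁴·2/(2−ε), so T_s = T_e·[2/(2−0.3)]^(1/4) = 104.5 K.

104 kelvin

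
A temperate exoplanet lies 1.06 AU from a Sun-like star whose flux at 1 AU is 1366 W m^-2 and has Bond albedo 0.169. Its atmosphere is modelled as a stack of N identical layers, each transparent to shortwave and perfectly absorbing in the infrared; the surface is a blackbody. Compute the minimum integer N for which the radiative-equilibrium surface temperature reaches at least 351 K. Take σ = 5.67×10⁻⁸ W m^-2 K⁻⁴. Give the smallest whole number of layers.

3

Irradiance scales as 1/d², so S = 1366 W m^-2 × (1/1.06)² = 1216 W m^-2.
The effective emission temperature is T_e = [S(1−α)/(4σ)]^¼ = 258.3 K.
T_s = (N+1)^(1/4)·T_e ≥ 351 K requires N+1 ≥ (T_s/T_e)⁴ = (351/258.3)⁴ = 3.407.
So N ≥ 2.407; the smallest integer is N = 3.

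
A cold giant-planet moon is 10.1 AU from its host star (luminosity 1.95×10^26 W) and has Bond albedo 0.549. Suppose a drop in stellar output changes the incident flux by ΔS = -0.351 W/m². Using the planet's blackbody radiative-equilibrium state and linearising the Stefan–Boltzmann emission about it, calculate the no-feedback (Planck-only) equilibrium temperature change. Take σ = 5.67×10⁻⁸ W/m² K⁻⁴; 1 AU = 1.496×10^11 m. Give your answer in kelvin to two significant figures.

Orbital distance: d = 10.1 AU = 1.511×10^12 m.
Flux at the orbit: S = L/(4πd²) = 1.95×10^26/(4π·(1.51×10^12)²) = 6.797 W/m².
The baseline emission temperature is T_e = 60.63 K.
Only a fraction (1−α) is absorbed and it's spread over 4πR², so ΔF = (1−α)ΔS/4 = -0.03958 W/m².
Planck response: λ_P = 4σT_e³ = 4·5.67×10⁻⁸·(60.63)³ = 0.05056 W/m²/K.
Hence the no-feedback warming is ΔF/(4σT_e³) = -0.783 K.

-0.78 K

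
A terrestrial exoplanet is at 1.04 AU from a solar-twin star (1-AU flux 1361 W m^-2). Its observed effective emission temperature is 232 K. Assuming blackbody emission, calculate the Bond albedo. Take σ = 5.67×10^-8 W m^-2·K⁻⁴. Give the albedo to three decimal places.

Irradiance scales as 1/d², so S = 1361 W m^-2 × (1/1.04)² = 1258 W m^-2.
Rearranging the radiative balance, α = 1 − 4σT⁴/S.
σT⁴ = 164.3 W m^-2, so 4σT⁴ = 657.0 W m^-2.
Hence α = 1 − 657.0/1258 = 0.4778.

0.478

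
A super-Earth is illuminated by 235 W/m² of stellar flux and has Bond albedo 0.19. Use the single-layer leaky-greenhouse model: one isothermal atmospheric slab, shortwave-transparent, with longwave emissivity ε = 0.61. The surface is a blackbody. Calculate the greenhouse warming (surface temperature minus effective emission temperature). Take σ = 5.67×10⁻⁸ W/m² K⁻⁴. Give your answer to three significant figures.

16.2 K

The planet radiates to space at T_e = [S(1−α)/(4σ)]^(1/4) = 170.2 K.
For a single slab of emissivity ε, T_s⁴ = 2T_e⁴/(2−ε); thus T_s = 170.2·(1.439)^(1/4) = 186.4 K.
The atmosphere warms the surface by 16.21 K.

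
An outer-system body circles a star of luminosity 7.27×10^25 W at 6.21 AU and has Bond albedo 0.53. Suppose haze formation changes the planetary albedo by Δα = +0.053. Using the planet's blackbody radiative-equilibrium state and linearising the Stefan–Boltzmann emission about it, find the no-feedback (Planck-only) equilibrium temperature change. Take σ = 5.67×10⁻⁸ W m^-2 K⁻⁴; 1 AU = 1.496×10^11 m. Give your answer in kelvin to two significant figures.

-1.7 K

d = 6.21 × 1.496×10^11 m = 9.290×10^11 m.
S = L/(4πd²) = 6.703 W m^-2.
Unperturbed T_e = [6.703·(1−0.53)/(4σ)]^¼ = 61.05 K.
ΔF = −(S/4)Δα = −(6.703/4)×(+0.053) = -0.08882 W m^-2.
Planck response: λ_P = 4σT_e³ = 4·5.67×10⁻⁸·(61.05)³ = 0.05161 W m^-2/K.
So ΔT₀ = -0.08882/0.05161 = -1.72 K.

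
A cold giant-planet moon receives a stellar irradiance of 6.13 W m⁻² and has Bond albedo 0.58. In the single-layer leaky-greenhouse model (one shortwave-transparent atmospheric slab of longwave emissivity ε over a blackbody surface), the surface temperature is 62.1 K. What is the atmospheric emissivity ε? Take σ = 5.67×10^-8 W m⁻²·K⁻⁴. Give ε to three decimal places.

0.473

TOA balance gives T_e = 58.05 K.
T_s⁴ = T_e⁴·2/(2−ε) → ε = 2 − 2(T_e/T_s)⁴ = 2 − 2·(58.05/62.1)⁴ = 0.4734.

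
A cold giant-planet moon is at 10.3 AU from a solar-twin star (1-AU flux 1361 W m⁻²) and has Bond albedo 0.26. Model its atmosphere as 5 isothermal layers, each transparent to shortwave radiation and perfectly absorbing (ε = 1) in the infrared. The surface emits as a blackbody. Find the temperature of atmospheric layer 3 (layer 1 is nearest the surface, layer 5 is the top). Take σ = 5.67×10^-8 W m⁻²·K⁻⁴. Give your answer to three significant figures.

106 K

Irradiance scales as 1/d², so S = 1361 W m⁻² × (1/10.3)² = 12.83 W m⁻².
Top-of-atmosphere balance: σT_e⁴ = S(1−α)/4 = 2.373 W m⁻² → T_e = 80.43 K.
Each opaque layer satisfies 2T_j⁴ = T_{j−1}⁴ + T_{j+1}⁴, giving T_k⁴ = (N+1−k)T_e⁴.
T_3 = (3)^(1/4)·80.43 = 105.9 K.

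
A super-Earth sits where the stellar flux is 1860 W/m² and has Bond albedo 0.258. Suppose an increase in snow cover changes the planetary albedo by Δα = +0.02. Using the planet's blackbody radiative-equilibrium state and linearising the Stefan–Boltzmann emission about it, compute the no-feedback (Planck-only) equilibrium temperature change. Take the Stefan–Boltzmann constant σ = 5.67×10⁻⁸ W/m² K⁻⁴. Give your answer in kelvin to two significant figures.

The baseline emission temperature is T_e = 279.3 K.
ΔF = −(S/4)Δα = −(1860/4)×(+0.02) = -9.300 W/m².
Planck response: λ_P = 4σT_e³ = 4·5.67×10⁻⁸·(279.3)³ = 4.941 W/m²/K.
So ΔT₀ = -9.300/4.941 = -1.88 K.

-1.9 kelvin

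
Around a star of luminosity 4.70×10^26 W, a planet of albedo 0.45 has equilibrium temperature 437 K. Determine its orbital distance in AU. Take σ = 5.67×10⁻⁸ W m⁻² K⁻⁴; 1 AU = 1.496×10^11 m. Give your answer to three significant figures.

The flux needed for this T is 4σT⁴/(1−0.45) = 15040 W m⁻².
S = L/(4πd²) → d = √(L/4πS) = √(4.70×10^26/(4π·15040)) = 4.987×10^10 m = 0.3334 AU.

0.333 AU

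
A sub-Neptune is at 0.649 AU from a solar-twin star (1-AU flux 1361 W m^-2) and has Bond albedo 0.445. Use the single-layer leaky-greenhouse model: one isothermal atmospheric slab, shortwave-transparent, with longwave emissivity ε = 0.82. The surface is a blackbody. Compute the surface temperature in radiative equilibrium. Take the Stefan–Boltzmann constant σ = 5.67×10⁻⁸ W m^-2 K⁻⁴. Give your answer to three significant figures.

Irradiance scales as 1/d², so S = 1361 W m^-2 × (1/0.649)² = 3231 W m^-2.
Effective emission temperature (TOA balance): σT_e⁴ = S(1−α)/4 = 448.3 W m^-2 → T_e = 298.2 K.
The surface balance (absorbed SW + ε·downward IR = σT_s⁴) with T_a⁴ = T_s⁴/2 reduces to T_s = T_e·[2/(2−ε)]^¼ = 340.2 K.

340 K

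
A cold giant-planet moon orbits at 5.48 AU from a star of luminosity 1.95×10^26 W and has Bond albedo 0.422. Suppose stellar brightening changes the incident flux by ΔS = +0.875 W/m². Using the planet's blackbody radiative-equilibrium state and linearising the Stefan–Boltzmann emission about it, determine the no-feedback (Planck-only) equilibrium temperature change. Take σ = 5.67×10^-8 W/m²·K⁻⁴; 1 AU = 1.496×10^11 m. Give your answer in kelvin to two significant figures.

0.83 kelvin

d = 5.48 × 1.496×10^11 m = 8.198×10^11 m.
Flux at the orbit: S = L/(4πd²) = 1.95×10^26/(4π·(8.20×10^11)²) = 23.09 W/m².
Reference equilibrium: T_e = [S(1−α)/(4σ)]^(1/4) = 87.58 K.
Only a fraction (1−α) is absorbed and it's spread over 4πR², so ΔF = (1−α)ΔS/4 = 0.1264 W/m².
Linearising σT⁴ gives d(σT⁴)/dT = 4σT_e³ = 0.1524 W/m² per K.
Hence the no-feedback warming is ΔF/(4σT_e³) = 0.830 K.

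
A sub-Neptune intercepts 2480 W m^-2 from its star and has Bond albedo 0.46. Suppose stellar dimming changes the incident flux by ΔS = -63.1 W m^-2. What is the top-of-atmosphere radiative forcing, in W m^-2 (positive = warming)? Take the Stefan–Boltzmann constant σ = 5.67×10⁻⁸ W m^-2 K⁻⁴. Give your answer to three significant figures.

TOA radiative forcing: ΔF = (1−α)ΔS/4 = 0.54·(-63.1)/4 = -8.519 W m^-2.

-8.52 W m^-2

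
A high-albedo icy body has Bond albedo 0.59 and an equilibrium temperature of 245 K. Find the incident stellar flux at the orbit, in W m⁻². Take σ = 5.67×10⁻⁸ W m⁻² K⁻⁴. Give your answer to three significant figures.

Invert the energy balance for S: S = 4σT⁴/(1−α).
σT⁴ = 5.67×10⁻⁸·(245)⁴ = 204.3 W m⁻².
S = 4·204.3/0.41 = 1993 W m⁻².

1990 W m⁻²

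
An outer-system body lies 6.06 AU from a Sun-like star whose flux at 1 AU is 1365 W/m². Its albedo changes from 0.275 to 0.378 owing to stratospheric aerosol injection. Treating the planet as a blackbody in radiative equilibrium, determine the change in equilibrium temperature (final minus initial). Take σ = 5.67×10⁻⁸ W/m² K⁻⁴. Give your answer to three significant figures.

Flux at the orbit: S = 1365/(6.06)² = 37.17 W/m².
Initial: T₁ = [S(1−0.275)/(4σ)]^(1/4) = 104.4 K.
With α = 0.378, T₂ = 100.5 K.
ΔT = T₂ − T₁ = -3.924 K.

-3.92 K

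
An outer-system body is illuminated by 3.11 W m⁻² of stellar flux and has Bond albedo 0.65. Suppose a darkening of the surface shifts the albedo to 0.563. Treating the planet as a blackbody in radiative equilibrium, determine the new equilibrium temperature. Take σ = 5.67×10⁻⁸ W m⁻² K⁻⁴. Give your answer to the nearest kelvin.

T₂ = [S(1−α₂)/(4σ)]^(1/4) = [3.110·0.437/(4σ)]^(1/4) = 49.48 K.

49 K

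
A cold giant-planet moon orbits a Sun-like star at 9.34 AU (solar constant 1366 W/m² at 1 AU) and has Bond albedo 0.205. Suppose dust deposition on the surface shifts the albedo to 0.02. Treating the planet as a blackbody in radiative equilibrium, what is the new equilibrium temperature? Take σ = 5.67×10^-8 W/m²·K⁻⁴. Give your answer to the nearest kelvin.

91 K

Flux at the orbit: S = 1366/(9.34)² = 15.66 W/m².
New equilibrium: T₂ = [(1−0.02)·15.66/(4σ)]^(1/4) = 90.70 K.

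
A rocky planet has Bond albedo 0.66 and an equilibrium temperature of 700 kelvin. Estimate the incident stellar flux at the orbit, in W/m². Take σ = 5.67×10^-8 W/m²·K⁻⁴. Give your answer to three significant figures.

1.60×10^5 W/m²

Invert the energy balance for S: S = 4σT⁴/(1−α).
The emitted flux is σT⁴ = 13610 W/m².
S = 4·13610/0.34 = 1.602×10^5 W/m².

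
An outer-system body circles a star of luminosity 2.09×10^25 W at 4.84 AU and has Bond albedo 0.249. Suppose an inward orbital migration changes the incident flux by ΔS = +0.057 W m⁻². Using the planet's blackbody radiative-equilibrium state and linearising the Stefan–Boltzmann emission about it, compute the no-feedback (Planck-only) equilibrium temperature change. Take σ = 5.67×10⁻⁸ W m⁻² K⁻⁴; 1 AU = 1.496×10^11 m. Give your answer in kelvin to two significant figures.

0.26 K

Orbital distance: d = 4.84 AU = 7.241×10^11 m.
Spreading L over a sphere of radius d: S = 2.09×10^25/(4π·7.24×10^11²) = 3.172 W m⁻².
Unperturbed T_e = [3.172·(1−0.249)/(4σ)]^¼ = 56.93 K.
ΔF = Δ[S(1−α)]/4 = (1−0.249)·+0.057/4 = 0.01070 W m⁻².
Linearising σT⁴ gives d(σT⁴)/dT = 4σT_e³ = 0.04185 W m⁻² per K.
Hence the no-feedback warming is ΔF/(4σT_e³) = 0.256 K.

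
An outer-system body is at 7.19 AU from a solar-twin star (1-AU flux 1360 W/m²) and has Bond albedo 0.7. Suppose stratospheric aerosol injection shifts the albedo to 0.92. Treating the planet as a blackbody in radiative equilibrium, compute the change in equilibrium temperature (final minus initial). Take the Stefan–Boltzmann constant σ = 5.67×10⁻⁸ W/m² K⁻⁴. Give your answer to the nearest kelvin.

Irradiance scales as 1/d², so S = 1360 W/m² × (1/7.19)² = 26.31 W/m².
Initial: T₁ = [S(1−0.7)/(4σ)]^(1/4) = 76.81 K.
After:  T₂ = [26.31·0.08/(4σ)]^(1/4) = 55.19 K.
Change: 55.19 − 76.81 = -21.61 K.

-22 K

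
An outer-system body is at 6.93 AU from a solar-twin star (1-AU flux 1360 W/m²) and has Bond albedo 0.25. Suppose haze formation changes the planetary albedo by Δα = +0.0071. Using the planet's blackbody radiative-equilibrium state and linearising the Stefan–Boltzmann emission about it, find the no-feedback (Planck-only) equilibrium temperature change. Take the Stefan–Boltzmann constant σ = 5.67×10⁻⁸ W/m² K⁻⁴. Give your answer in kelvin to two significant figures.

-0.23 kelvin

Irradiance scales as 1/d², so S = 1360 W/m² × (1/6.93)² = 28.32 W/m².
Reference equilibrium: T_e = [S(1−α)/(4σ)]^(1/4) = 98.37 K.
The change in absorbed flux is Δ[S(1−α)/4] = −SΔα/4 = -0.05027 W/m².
The Planck feedback parameter is 4σT_e³ = 0.2159 W/m²/K.
Hence the no-feedback warming is ΔF/(4σT_e³) = -0.233 K.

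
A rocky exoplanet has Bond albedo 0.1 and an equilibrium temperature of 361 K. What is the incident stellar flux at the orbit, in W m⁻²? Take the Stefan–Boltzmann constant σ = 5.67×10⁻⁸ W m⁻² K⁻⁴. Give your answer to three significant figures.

4280 W m⁻²

Invert the energy balance for S: S = 4σT⁴/(1−α).
σT⁴ = 5.67×10⁻⁸·(361)⁴ = 963.0 W m⁻².
So S = 4×963.0/(1−0.1) = 4280 W m⁻².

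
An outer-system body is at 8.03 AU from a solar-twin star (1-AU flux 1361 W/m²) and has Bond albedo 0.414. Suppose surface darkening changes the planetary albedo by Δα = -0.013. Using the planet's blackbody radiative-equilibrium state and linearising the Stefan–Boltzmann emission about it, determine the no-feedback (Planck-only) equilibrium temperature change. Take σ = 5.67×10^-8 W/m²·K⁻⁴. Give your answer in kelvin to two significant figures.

Irradiance scales as 1/d², so S = 1361 W/m² × (1/8.03)² = 21.11 W/m².
Reference equilibrium: T_e = [S(1−α)/(4σ)]^(1/4) = 85.94 K.
The change in absorbed flux is Δ[S(1−α)/4] = −SΔα/4 = 0.06860 W/m².
Linearising σT⁴ gives d(σT⁴)/dT = 4σT_e³ = 0.1439 W/m² per K.
Hence the no-feedback warming is ΔF/(4σT_e³) = 0.477 K.

0.48 K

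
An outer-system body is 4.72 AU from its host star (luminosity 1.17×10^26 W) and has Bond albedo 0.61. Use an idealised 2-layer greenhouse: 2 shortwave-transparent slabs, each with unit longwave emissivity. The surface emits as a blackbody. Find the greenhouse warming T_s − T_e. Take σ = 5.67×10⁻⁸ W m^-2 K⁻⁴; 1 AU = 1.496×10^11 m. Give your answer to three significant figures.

Orbital distance: d = 4.72 AU = 7.061×10^11 m.
Spreading L over a sphere of radius d: S = 1.17×10^26/(4π·7.06×10^11²) = 18.67 W m^-2.
The effective emission temperature is T_e = [S(1−α)/(4σ)]^¼ = 75.28 K.
T_s = (N+1)^(1/4)·T_e = 99.07 K.
Warming: T_s − T_e = 23.79 K.

23.8 kelvin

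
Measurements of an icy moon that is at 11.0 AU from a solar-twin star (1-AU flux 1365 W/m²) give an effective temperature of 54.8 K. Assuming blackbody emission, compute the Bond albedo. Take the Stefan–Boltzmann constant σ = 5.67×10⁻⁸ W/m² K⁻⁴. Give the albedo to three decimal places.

Irradiance scales as 1/d², so S = 1365 W/m² × (1/11.0)² = 11.28 W/m².
From σT⁴ = S(1−α)/4 we invert for α: 1−α = 4σT⁴/S.
4σT⁴ = 4·5.67×10⁻⁸·(54.8)⁴ = 2.045 W/m².
Hence α = 1 − 2.045/11.28 = 0.8187.

0.819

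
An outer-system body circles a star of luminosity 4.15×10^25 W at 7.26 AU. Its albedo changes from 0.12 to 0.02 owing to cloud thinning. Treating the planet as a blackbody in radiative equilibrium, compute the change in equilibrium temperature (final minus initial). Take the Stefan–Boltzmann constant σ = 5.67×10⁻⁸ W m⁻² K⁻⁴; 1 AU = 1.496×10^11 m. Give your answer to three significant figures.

1.57 K

Orbital distance: d = 7.26 AU = 1.086×10^12 m.
Spreading L over a sphere of radius d: S = 4.15×10^25/(4π·1.09×10^12²) = 2.800 W m⁻².
With α = 0.12, T₁ = 57.41 K.
With α = 0.02, T₂ = 58.98 K.
Change: 58.98 − 57.41 = 1.566 K.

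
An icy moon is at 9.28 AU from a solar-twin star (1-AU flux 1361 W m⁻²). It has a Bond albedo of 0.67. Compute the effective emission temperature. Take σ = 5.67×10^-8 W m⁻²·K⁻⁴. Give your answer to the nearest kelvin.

Flux at the orbit: S = 1361/(9.28)² = 15.80 W m⁻².
The planet absorbs (1−α)S over its disc πR² and re-emits over 4πR², so the mean absorbed flux is (1−0.67)·15.80/4 = 1.304 W m⁻².
Set σT⁴ = 1.304 → T = (1.304/σ)^(1/4) = 69.25 K.

69 kelvin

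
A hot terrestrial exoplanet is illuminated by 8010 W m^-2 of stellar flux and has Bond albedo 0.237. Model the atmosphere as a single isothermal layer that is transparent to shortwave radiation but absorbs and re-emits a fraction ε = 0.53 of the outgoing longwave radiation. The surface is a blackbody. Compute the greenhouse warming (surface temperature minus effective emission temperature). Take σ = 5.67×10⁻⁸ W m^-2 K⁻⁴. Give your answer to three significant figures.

32.4 K

Effective emission temperature (TOA balance): σT_e⁴ = S(1−α)/4 = 1528 W m^-2 → T_e = 405.2 K.
Surface balance with a leaky layer gives σT_s⁴ = σT_e⁴·2/(2−ε), so T_s = T_e·[2/(2−0.53)]^(1/4) = 437.6 K.
Greenhouse warming: T_s − T_e = 32.42 K.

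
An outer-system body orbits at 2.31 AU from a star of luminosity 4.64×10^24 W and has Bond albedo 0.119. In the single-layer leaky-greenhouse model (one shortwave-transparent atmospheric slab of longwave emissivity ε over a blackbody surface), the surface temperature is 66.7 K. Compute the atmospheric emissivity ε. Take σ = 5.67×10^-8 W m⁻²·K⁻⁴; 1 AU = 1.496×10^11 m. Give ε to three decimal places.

0.786

Orbital distance: d = 2.31 AU = 3.456×10^11 m.
S = L/(4πd²) = 3.092 W m⁻².
Effective temperature: T_e = [S(1−α)/(4σ)]^(1/4) = 58.87 K.
T_s⁴ = T_e⁴·2/(2−ε) → ε = 2 − 2(T_e/T_s)⁴ = 2 − 2·(58.87/66.7)⁴ = 0.7864.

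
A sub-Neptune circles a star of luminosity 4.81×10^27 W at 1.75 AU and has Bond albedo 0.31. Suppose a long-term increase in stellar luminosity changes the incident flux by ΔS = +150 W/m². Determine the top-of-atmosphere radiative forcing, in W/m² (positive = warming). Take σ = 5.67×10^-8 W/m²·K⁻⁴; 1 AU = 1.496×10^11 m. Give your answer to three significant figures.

25.9 W/m²

d = 1.75 × 1.496×10^11 m = 2.618×10^11 m.
Flux at the orbit: S = L/(4πd²) = 4.81×10^27/(4π·(2.62×10^11)²) = 5585 W/m².
Only a fraction (1−α) is absorbed and it's spread over 4πR², so ΔF = (1−α)ΔS/4 = 25.87 W/m².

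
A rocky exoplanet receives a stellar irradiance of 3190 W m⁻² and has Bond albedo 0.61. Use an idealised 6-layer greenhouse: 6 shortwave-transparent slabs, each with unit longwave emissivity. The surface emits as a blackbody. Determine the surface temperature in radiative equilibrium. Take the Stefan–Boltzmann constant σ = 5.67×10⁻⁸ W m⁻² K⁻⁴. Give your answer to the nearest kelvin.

Top-of-atmosphere balance: σT_e⁴ = S(1−α)/4 = 311.0 W m⁻² → T_e = 272.1 K.
Layer-by-layer balance gives σT_s⁴ = (N+1)σT_e⁴, so T_s = 7^¼·272.1 = 442.7 K.

443 K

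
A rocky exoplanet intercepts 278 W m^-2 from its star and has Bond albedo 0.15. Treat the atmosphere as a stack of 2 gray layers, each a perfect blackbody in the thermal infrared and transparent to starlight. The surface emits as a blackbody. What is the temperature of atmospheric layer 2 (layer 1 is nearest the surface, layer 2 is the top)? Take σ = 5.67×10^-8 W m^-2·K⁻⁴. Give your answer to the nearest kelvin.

The effective emission temperature is T_e = [S(1−α)/(4σ)]^¼ = 179.7 K.
In the N-layer model, layer k (counted from the surface) has T_k = (N+1−k)^(1/4)·T_e.
With k = 2: T_2 = (2+1−2)^¼·179.7 K = 179.7 K.

180 kelvin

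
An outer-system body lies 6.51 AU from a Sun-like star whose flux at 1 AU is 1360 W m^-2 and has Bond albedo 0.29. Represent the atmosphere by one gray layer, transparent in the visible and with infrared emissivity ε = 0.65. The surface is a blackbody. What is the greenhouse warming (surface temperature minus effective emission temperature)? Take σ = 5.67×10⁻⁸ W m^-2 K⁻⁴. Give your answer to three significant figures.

10.3 kelvin

Irradiance scales as 1/d², so S = 1360 W m^-2 × (1/6.51)² = 32.09 W m^-2.
Effective emission temperature (TOA balance): σT_e⁴ = S(1−α)/4 = 5.696 W m^-2 → T_e = 100.1 K.
Surface balance with a leaky layer gives σT_s⁴ = σT_e⁴·2/(2−ε), so T_s = T_e·[2/(2−0.65)]^(1/4) = 110.5 K.
The atmosphere warms the surface by 10.34 K.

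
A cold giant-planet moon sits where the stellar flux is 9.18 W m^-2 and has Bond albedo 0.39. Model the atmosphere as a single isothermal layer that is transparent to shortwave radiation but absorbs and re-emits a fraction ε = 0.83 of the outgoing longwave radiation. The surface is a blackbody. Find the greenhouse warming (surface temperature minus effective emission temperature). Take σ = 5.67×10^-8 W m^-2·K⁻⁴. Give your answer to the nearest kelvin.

At the top of the atmosphere, σT_e⁴ = S(1−α)/4 = 1.400 W m^-2, giving T_e = 70.49 K.
Surface balance with a leaky layer gives σT_s⁴ = σT_e⁴·2/(2−ε), so T_s = T_e·[2/(2−0.83)]^(1/4) = 80.60 K.
The atmosphere warms the surface by 10.11 K.

10 K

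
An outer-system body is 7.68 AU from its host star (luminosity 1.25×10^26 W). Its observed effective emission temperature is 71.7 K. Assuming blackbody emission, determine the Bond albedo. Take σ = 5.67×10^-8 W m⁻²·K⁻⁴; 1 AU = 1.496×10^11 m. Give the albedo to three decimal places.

d = 7.68 × 1.496×10^11 m = 1.149×10^12 m.
Flux at the orbit: S = L/(4πd²) = 1.25×10^26/(4π·(1.15×10^12)²) = 7.536 W m⁻².
Energy balance: S(1−α)/4 = σT⁴, so 1−α = 4σT⁴/S.
σT⁴ = 1.499 W m⁻², so 4σT⁴ = 5.994 W m⁻².
Hence α = 1 − 5.994/7.536 = 0.2046.

0.205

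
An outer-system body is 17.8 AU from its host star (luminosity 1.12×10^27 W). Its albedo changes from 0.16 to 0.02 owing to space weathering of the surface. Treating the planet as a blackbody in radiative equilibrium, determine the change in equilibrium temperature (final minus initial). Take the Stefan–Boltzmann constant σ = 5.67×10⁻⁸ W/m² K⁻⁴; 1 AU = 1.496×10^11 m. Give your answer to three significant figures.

3.25 K

d = 17.8 × 1.496×10^11 m = 2.663×10^12 m.
Spreading L over a sphere of radius d: S = 1.12×10^27/(4π·2.66×10^12²) = 12.57 W/m².
With α = 0.16, T₁ = 82.60 K.
After:  T₂ = [12.57·0.98/(4σ)]^(1/4) = 85.85 K.
Change: 85.85 − 82.60 = 3.245 K.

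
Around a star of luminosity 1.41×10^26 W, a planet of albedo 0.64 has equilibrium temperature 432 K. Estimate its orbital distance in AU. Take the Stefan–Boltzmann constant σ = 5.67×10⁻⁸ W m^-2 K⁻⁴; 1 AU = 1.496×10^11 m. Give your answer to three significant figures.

Energy balance gives S = 4σT⁴/(1−α) = 21940 W m^-2.
From L = 4πd²S, d = √(1.41×10^26/(4π·21940)) = 2.261×10^10 m = 0.1512 AU.

0.151 AU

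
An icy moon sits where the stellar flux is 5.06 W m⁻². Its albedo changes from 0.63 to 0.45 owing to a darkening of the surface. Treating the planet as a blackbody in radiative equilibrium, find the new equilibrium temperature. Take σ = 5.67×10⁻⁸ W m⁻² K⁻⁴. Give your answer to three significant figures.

59.2 K

T₂ = [S(1−α₂)/(4σ)]^(1/4) = [5.060·0.55/(4σ)]^(1/4) = 59.19 K.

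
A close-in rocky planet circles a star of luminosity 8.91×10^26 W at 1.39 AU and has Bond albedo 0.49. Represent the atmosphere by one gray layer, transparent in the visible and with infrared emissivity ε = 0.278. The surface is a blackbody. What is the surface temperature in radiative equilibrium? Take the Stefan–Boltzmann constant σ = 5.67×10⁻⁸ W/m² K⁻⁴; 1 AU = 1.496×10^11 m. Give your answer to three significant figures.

256 K

Orbital distance: d = 1.39 AU = 2.079×10^11 m.
Spreading L over a sphere of radius d: S = 8.91×10^26/(4π·2.08×10^11²) = 1640 W/m².
The planet radiates to space at T_e = [S(1−α)/(4σ)]^(1/4) = 246.4 K.
The surface balance (absorbed SW + ε·downward IR = σT_s⁴) with T_a⁴ = T_s⁴/2 reduces to T_s = T_e·[2/(2−ε)]^¼ = 255.8 K.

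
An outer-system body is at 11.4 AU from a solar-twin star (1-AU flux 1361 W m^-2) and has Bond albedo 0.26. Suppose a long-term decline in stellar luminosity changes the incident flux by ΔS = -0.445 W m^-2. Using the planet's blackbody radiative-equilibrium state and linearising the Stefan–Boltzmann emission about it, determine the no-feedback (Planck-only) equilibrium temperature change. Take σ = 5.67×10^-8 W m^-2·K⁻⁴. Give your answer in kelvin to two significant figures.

-0.81 K

Irradiance scales as 1/d², so S = 1361 W m^-2 × (1/11.4)² = 10.47 W m^-2.
The baseline emission temperature is T_e = 76.46 K.
ΔF = Δ[S(1−α)]/4 = (1−0.26)·-0.445/4 = -0.08232 W m^-2.
The Planck feedback parameter is 4σT_e³ = 0.1014 W m^-2/K.
Hence the no-feedback warming is ΔF/(4σT_e³) = -0.812 K.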